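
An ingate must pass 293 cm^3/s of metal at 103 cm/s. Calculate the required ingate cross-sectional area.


Formula: A_ingate = Q / v  (continuity equation)
A = 293 cm^3/s / 103 cm/s = 2.8447 cm^2

2.8447 cm^2


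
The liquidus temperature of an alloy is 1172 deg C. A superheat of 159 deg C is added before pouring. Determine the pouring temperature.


Formula: T_pour = T_melt + Superheat
T_pour = 1172 + 159 = 1331 deg C

Answer: 1331 deg C


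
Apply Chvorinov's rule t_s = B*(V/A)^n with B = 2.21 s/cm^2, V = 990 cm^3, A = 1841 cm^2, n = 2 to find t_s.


Formula: t_s = B * (V/A)^n  (Chvorinov's rule, n=2)
Modulus M = V/A = 990/1841 = 0.537751 cm
M^2 = 0.537751^2 = 0.289176 cm^2
t_s = 2.21 * 0.289176 = 0.6391 s

0.6391 s


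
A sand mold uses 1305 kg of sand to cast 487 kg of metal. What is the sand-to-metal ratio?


Formula: Sand-to-Metal Ratio = W_sand / W_metal
Ratio = 1305 kg / 487 kg = 2.6797

Answer: 2.6797


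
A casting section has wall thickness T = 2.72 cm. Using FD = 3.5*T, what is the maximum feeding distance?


Formula: FD = 3.5 * T  (riser feeding-distance rule)
FD = 3.5 * 2.72 cm = 9.5200 cm

Answer: 9.5200 cm


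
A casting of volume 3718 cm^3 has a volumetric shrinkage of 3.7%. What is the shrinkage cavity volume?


Formula: V_shrink = V_casting * shrinkage_pct / 100
V_shrink = 3718 cm^3 * 3.7 / 100 = 137.5660 cm^3


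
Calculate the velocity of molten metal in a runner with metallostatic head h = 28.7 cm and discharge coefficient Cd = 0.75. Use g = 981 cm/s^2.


Formula: v = Cd * sqrt(2 * g * h)  (Torricelli with discharge coefficient)
2*g*h = 2 * 981 * 28.7 = 56309.4 cm^2/s^2
sqrt(56309.4) = 237.29602 cm/s
v = 0.75 * 237.29602 = 177.9720 cm/s


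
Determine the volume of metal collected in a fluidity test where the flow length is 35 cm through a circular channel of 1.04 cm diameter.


Formula: V = pi * (d/2)^2 * L  (cylinder volume)
Radius = 1.04/2 = 0.52 cm
V = pi * 0.52^2 * 35 = 29.7320 cm^3

Final answer: 29.7320 cm^3


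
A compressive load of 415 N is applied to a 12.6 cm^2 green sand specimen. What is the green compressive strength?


Formula: Compressive Strength = Force / Area
Strength = 415 N / 12.6 cm^2 = 32.9365 N/cm^2

32.9365 N/cm^2


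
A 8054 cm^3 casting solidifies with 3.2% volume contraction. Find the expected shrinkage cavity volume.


Formula: V_shrink = V_casting * shrinkage_pct / 100
V_shrink = 8054 cm^3 * 3.2 / 100 = 257.7280 cm^3


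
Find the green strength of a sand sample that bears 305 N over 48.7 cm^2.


Formula: Compressive Strength = Force / Area
Strength = 305 N / 48.7 cm^2 = 6.2628 N/cm^2

Final answer: 6.2628 N/cm^2


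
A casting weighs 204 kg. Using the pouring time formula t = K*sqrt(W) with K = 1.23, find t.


Formula: t = K * sqrt(W)
sqrt(W) = sqrt(204) = 14.28286
t = 1.23 * 14.28286 = 17.5679 s

17.5679 s


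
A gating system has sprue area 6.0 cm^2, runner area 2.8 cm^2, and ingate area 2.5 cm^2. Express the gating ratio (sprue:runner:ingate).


Sprue:Runner:Ingate = 1 : 2.8/6.0 : 2.5/6.0 = 1:0.47:0.42

1:0.47:0.42


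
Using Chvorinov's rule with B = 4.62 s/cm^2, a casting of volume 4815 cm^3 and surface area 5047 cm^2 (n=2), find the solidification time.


Formula: t_s = B * (V/A)^n  (Chvorinov's rule, n=2)
Modulus M = V/A = 4815/5047 = 0.954032 cm
M^2 = 0.954032^2 = 0.910177 cm^2
t_s = 4.62 * 0.910177 = 4.2050 s

Final answer: 4.2050 s


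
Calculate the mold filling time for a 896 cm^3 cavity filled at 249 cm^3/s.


Formula: t_fill = V_mold / Q_flow
t = 896 cm^3 / 249 cm^3/s = 3.5984 s

Answer: 3.5984 s


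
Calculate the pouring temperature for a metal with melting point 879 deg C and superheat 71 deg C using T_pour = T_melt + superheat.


Formula: T_pour = T_melt + Superheat
T_pour = 879 + 71 = 950 deg C

950 deg C


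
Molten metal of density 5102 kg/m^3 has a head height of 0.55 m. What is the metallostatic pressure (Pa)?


Formula: P = rho * g * h
rho * g = 5102 * 9.81 = 50050.62 N/m^3
P = 50050.62 * 0.55 = 27527.8410 Pa


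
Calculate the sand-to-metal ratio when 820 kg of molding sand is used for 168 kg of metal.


Formula: Sand-to-Metal Ratio = W_sand / W_metal
Ratio = 820 kg / 168 kg = 4.8810


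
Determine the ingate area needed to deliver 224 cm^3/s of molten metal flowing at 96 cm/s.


Formula: A_ingate = Q / v  (continuity equation)
A = 224 cm^3/s / 96 cm/s = 2.3333 cm^2

Answer: 2.3333 cm^2


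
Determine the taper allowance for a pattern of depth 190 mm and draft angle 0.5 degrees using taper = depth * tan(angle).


Formula: taper = depth * tan(draft_angle)
tan(0.5 deg) = 0.0087269
taper = 190 mm * 0.0087269 = 1.6581 mm

Final answer: 1.6581 mm


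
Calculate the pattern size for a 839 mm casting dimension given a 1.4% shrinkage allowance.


Formula: L_pattern = L_casting * (1 + shrinkage_rate/100)
Shrinkage factor = 1 + 1.4/100 = 1.014
L_pattern = 839 mm * 1.014 = 850.7460 mm

850.7460 mm


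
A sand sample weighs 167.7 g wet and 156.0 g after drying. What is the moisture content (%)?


Formula: MC = (W_wet - W_dry) / W_wet * 100
Water mass = 167.7 - 156.0 = 11.7 g
MC = 11.7 / 167.7 * 100 = 6.9767%

Answer: 6.9767%


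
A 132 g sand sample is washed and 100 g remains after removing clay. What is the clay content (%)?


Formula: Clay% = (W_total - W_washed) / W_total * 100
Clay mass = 132 - 100 = 32 g
Clay% = 32 / 132 * 100 = 24.2424%

24.2424%


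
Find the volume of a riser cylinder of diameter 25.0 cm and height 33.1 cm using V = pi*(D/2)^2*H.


Formula: V = pi * (D/2)^2 * H  (cylinder volume)
Radius = D/2 = 25.0/2 = 12.5 cm
V = pi * 12.5^2 * 33.1 = 16247.9245 cm^3

Answer: 16247.9245 cm^3


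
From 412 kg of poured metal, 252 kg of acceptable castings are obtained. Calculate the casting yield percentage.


Formula: Casting Yield = (W_good / W_total) * 100
Yield = (252 kg / 412 kg) * 100 = 61.1650%


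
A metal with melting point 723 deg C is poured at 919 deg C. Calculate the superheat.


Formula: Superheat = T_pour - T_melt
Superheat = 919 - 723 = 196 deg C


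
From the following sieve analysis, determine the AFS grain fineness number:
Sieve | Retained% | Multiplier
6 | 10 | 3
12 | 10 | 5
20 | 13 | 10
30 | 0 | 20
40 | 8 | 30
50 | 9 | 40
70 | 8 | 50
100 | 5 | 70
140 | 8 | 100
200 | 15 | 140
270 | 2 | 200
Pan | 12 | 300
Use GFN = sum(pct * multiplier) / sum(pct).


Formula: GFN = sum(pct * multiplier) / sum(pct)
sum(pct * multiplier) = 8460
sum(pct) = 100
GFN = 8460 / 100 = 84.60


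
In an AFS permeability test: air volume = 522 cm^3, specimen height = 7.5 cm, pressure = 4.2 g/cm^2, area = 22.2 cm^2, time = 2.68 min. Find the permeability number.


Formula: Permeability Number P = (V * H) / (p * A * t)
Numerator: V * H = 522 * 7.5 = 3915.0
Denominator: p * A * t = 4.2 * 22.2 * 2.68 = 249.8832
P = 3915.0 / 249.8832 = 15.6673

Answer: 15.6673


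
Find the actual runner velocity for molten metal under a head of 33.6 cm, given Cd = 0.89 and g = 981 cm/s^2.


Formula: v = Cd * sqrt(2 * g * h)  (Torricelli with discharge coefficient)
2*g*h = 2 * 981 * 33.6 = 65923.2 cm^2/s^2
sqrt(65923.2) = 256.75514 cm/s
v = 0.89 * 256.75514 = 228.5121 cm/s

Final answer: 228.5121 cm/s


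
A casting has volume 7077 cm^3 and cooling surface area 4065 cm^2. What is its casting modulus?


Formula: Casting Modulus M = V / A
M = 7077 cm^3 / 4065 cm^2 = 1.7410 cm

1.7410 cm


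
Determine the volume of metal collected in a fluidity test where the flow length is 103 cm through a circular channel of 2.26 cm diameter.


Formula: V = pi * (d/2)^2 * L  (cylinder volume)
Radius = 2.26/2 = 1.13 cm
V = pi * 1.13^2 * 103 = 413.1845 cm^3


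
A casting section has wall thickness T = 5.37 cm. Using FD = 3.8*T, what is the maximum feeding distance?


Formula: FD = 3.8 * T  (riser feeding-distance rule)
FD = 3.8 * 5.37 cm = 20.4060 cm

Final answer: 20.4060 cm


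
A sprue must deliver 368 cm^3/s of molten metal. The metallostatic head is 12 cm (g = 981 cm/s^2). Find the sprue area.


Formula: v = sqrt(2*g*h), A = Q/v
Velocity: v = sqrt(2 * 981 * 12) = sqrt(23544) = 153.4405 cm/s
Sprue area: A = Q / v = 368 / 153.4405 = 2.3983 cm^2


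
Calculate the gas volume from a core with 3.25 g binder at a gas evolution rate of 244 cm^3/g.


Formula: V_gas = W_binder * gas_evolution_rate
V = 3.25 g * 244 cm^3/g = 793.0000 cm^3

793.0000 cm^3


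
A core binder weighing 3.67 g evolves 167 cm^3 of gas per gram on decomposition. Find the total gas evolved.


Formula: V_gas = W_binder * gas_evolution_rate
V = 3.67 g * 167 cm^3/g = 612.8900 cm^3

612.8900 cm^3


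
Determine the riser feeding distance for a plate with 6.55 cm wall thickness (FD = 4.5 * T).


Formula: FD = 4.5 * T  (riser feeding-distance rule)
FD = 4.5 * 6.55 cm = 29.4750 cm

Answer: 29.4750 cm


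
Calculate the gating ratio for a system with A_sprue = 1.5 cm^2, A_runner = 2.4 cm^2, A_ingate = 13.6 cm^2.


Sprue:Runner:Ingate = 1 : 2.4/1.5 : 13.6/1.5 = 1:1.60:9.07

1:1.60:9.07


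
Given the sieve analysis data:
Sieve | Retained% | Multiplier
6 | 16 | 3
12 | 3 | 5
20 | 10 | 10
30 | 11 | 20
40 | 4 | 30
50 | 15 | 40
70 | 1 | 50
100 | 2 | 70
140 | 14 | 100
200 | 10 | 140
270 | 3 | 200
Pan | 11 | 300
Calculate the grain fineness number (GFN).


Formula: GFN = sum(pct * multiplier) / sum(pct)
sum(pct * multiplier) = 7993
sum(pct) = 100
GFN = 7993 / 100 = 79.93

Final answer: 79.93


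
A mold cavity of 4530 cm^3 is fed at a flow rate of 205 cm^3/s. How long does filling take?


Formula: t_fill = V_mold / Q_flow
t = 4530 cm^3 / 205 cm^3/s = 22.0976 s

Final answer: 22.0976 s


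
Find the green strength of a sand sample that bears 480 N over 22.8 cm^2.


Formula: Compressive Strength = Force / Area
Strength = 480 N / 22.8 cm^2 = 21.0526 N/cm^2

21.0526 N/cm^2


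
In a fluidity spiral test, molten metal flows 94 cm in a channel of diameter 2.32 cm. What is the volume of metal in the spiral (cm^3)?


Formula: V = pi * (d/2)^2 * L  (cylinder volume)
Radius = 2.32/2 = 1.16 cm
V = pi * 1.16^2 * 94 = 397.3687 cm^3

397.3687 cm^3


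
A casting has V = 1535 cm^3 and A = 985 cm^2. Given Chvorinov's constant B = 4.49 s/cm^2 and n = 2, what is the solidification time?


Formula: t_s = B * (V/A)^n  (Chvorinov's rule, n=2)
Modulus M = V/A = 1535/985 = 1.558376 cm
M^2 = 1.558376^2 = 2.428536 cm^2
t_s = 4.49 * 2.428536 = 10.9041 s


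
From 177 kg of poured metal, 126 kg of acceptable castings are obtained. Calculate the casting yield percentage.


Formula: Casting Yield = (W_good / W_total) * 100
Yield = (126 kg / 177 kg) * 100 = 71.1864%

Answer: 71.1864%


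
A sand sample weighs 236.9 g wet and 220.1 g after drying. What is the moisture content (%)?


Formula: MC = (W_wet - W_dry) / W_wet * 100
Water mass = 236.9 - 220.1 = 16.8 g
MC = 16.8 / 236.9 * 100 = 7.0916%


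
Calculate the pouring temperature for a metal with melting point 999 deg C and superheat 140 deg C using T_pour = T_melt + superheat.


Formula: T_pour = T_melt + Superheat
T_pour = 999 + 140 = 1139 deg C


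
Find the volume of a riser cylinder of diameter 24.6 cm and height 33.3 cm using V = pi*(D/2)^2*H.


Formula: V = pi * (D/2)^2 * H  (cylinder volume)
Radius = D/2 = 24.6/2 = 12.3 cm
V = pi * 12.3^2 * 33.3 = 15827.2087 cm^3

Answer: 15827.2087 cm^3


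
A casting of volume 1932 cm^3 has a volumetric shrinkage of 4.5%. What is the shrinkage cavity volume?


Formula: V_shrink = V_casting * shrinkage_pct / 100
V_shrink = 1932 cm^3 * 4.5 / 100 = 86.9400 cm^3

86.9400 cm^3


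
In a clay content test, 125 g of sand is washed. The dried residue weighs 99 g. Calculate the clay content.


Formula: Clay% = (W_total - W_washed) / W_total * 100
Clay mass = 125 - 99 = 26 g
Clay% = 26 / 125 * 100 = 20.8000%


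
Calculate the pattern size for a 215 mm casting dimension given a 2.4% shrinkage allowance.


Formula: L_pattern = L_casting * (1 + shrinkage_rate/100)
Shrinkage factor = 1 + 2.4/100 = 1.024
L_pattern = 215 mm * 1.024 = 220.1600 mm


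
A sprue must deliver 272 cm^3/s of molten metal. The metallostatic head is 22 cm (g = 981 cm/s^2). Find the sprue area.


Formula: v = sqrt(2*g*h), A = Q/v
Velocity: v = sqrt(2 * 981 * 22) = sqrt(43164) = 207.7595 cm/s
Sprue area: A = Q / v = 272 / 207.7595 = 1.3092 cm^2

Final answer: 1.3092 cm^2


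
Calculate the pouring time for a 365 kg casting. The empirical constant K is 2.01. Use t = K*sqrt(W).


Formula: t = K * sqrt(W)
sqrt(W) = sqrt(365) = 19.10497
t = 2.01 * 19.10497 = 38.4010 s

Final answer: 38.4010 s


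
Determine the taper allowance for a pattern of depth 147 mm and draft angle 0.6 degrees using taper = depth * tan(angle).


Formula: taper = depth * tan(draft_angle)
tan(0.6 deg) = 0.0104724
taper = 147 mm * 0.0104724 = 1.5394 mm


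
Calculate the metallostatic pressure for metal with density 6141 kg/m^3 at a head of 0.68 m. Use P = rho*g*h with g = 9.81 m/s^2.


Formula: P = rho * g * h
rho * g = 6141 * 9.81 = 60243.21 N/m^3
P = 60243.21 * 0.68 = 40965.3828 Pa

40965.3828 Pa


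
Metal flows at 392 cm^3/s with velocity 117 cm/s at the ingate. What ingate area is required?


Formula: A_ingate = Q / v  (continuity equation)
A = 392 cm^3/s / 117 cm/s = 3.3504 cm^2

Answer: 3.3504 cm^2


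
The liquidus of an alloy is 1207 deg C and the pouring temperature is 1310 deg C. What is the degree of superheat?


Formula: Superheat = T_pour - T_melt
Superheat = 1310 - 1207 = 103 deg C

103 deg C


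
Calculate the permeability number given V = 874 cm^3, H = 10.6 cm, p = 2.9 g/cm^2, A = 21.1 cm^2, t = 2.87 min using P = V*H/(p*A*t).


Formula: Permeability Number P = (V * H) / (p * A * t)
Numerator: V * H = 874 * 10.6 = 9264.4
Denominator: p * A * t = 2.9 * 21.1 * 2.87 = 175.6153
P = 9264.4 / 175.6153 = 52.7539

Answer: 52.7539


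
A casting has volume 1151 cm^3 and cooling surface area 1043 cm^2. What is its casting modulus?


Formula: Casting Modulus M = V / A
M = 1151 cm^3 / 1043 cm^2 = 1.1035 cm


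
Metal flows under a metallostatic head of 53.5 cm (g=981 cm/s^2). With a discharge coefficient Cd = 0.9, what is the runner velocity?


Formula: v = Cd * sqrt(2 * g * h)  (Torricelli with discharge coefficient)
2*g*h = 2 * 981 * 53.5 = 104967.0 cm^2/s^2
sqrt(104967.0) = 323.98611 cm/s
v = 0.9 * 323.98611 = 291.5875 cm/s

Answer: 291.5875 cm/s


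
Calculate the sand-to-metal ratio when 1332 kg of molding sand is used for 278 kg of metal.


Formula: Sand-to-Metal Ratio = W_sand / W_metal
Ratio = 1332 kg / 278 kg = 4.7914

4.7914


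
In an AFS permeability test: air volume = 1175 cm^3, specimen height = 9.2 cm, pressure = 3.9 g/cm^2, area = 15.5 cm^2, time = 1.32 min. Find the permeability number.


Formula: Permeability Number P = (V * H) / (p * A * t)
Numerator: V * H = 1175 * 9.2 = 10810.0
Denominator: p * A * t = 3.9 * 15.5 * 1.32 = 79.794
P = 10810.0 / 79.794 = 135.4738

Answer: 135.4738


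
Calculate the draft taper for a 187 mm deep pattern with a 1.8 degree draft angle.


Formula: taper = depth * tan(draft_angle)
tan(1.8 deg) = 0.0314263
taper = 187 mm * 0.0314263 = 5.8767 mm


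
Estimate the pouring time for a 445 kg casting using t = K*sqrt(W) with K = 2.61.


Formula: t = K * sqrt(W)
sqrt(W) = sqrt(445) = 21.09502
t = 2.61 * 21.09502 = 55.0580 s

Final answer: 55.0580 s


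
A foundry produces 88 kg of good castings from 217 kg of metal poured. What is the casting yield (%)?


Formula: Casting Yield = (W_good / W_total) * 100
Yield = (88 kg / 217 kg) * 100 = 40.5530%

Final answer: 40.5530%


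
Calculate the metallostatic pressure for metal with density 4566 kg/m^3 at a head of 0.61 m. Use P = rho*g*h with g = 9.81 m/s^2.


Formula: P = rho * g * h
rho * g = 4566 * 9.81 = 44792.46 N/m^3
P = 44792.46 * 0.61 = 27323.4006 Pa


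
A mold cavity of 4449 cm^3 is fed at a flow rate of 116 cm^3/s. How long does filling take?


Formula: t_fill = V_mold / Q_flow
t = 4449 cm^3 / 116 cm^3/s = 38.3534 s

Final answer: 38.3534 s


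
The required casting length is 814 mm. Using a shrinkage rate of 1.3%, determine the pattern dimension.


Formula: L_pattern = L_casting * (1 + shrinkage_rate/100)
Shrinkage factor = 1 + 1.3/100 = 1.013
L_pattern = 814 mm * 1.013 = 824.5820 mm


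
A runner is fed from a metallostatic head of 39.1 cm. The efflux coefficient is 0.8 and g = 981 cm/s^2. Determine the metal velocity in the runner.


Formula: v = Cd * sqrt(2 * g * h)  (Torricelli with discharge coefficient)
2*g*h = 2 * 981 * 39.1 = 76714.2 cm^2/s^2
sqrt(76714.2) = 276.97328 cm/s
v = 0.8 * 276.97328 = 221.5786 cm/s

Final answer: 221.5786 cm/s


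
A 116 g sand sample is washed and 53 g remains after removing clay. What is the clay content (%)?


Formula: Clay% = (W_total - W_washed) / W_total * 100
Clay mass = 116 - 53 = 63 g
Clay% = 63 / 116 * 100 = 54.3103%

Answer: 54.3103%


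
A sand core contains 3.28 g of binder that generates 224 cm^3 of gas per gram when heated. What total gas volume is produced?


Formula: V_gas = W_binder * gas_evolution_rate
V = 3.28 g * 224 cm^3/g = 734.7200 cm^3


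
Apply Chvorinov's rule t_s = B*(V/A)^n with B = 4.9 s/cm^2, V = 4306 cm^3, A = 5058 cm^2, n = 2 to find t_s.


Formula: t_s = B * (V/A)^n  (Chvorinov's rule, n=2)
Modulus M = V/A = 4306/5058 = 0.851325 cm
M^2 = 0.851325^2 = 0.724754 cm^2
t_s = 4.9 * 0.724754 = 3.5513 s


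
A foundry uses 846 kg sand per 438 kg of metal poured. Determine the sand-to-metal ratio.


Formula: Sand-to-Metal Ratio = W_sand / W_metal
Ratio = 846 kg / 438 kg = 1.9315

Answer: 1.9315


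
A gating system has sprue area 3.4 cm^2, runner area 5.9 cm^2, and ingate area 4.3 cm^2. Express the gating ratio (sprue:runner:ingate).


Sprue:Runner:Ingate = 1 : 5.9/3.4 : 4.3/3.4 = 1:1.74:1.26

Final answer: 1:1.74:1.26


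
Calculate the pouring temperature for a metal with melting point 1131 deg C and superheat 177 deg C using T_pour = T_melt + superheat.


Formula: T_pour = T_melt + Superheat
T_pour = 1131 + 177 = 1308 deg C


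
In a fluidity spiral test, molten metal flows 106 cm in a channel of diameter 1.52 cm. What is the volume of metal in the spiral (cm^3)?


Formula: V = pi * (d/2)^2 * L  (cylinder volume)
Radius = 1.52/2 = 0.76 cm
V = pi * 0.76^2 * 106 = 192.3459 cm^3

192.3459 cm^3


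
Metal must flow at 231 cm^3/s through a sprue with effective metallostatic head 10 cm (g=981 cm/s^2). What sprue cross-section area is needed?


Formula: v = sqrt(2*g*h), A = Q/v
Velocity: v = sqrt(2 * 981 * 10) = sqrt(19620) = 140.0714 cm/s
Sprue area: A = Q / v = 231 / 140.0714 = 1.6492 cm^2


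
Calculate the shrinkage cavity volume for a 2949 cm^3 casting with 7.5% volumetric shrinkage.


Formula: V_shrink = V_casting * shrinkage_pct / 100
V_shrink = 2949 cm^3 * 7.5 / 100 = 221.1750 cm^3

Answer: 221.1750 cm^3


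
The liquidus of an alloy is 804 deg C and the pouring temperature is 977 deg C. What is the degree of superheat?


Formula: Superheat = T_pour - T_melt
Superheat = 977 - 804 = 173 deg C


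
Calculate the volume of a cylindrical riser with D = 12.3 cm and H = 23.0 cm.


Formula: V = pi * (D/2)^2 * H  (cylinder volume)
Radius = D/2 = 12.3/2 = 6.15 cm
V = pi * 6.15^2 * 23.0 = 2732.9264 cm^3

2732.9264 cm^3


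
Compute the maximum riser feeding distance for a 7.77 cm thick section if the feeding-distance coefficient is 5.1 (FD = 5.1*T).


Formula: FD = 5.1 * T  (riser feeding-distance rule)
FD = 5.1 * 7.77 cm = 39.6270 cm

Final answer: 39.6270 cm


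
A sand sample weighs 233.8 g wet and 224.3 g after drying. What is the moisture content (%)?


Formula: MC = (W_wet - W_dry) / W_wet * 100
Water mass = 233.8 - 224.3 = 9.5 g
MC = 9.5 / 233.8 * 100 = 4.0633%

Final answer: 4.0633%


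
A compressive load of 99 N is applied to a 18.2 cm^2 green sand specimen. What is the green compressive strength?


Formula: Compressive Strength = Force / Area
Strength = 99 N / 18.2 cm^2 = 5.4396 N/cm^2


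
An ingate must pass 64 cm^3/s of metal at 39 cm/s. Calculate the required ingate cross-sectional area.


Formula: A_ingate = Q / v  (continuity equation)
A = 64 cm^3/s / 39 cm/s = 1.6410 cm^2

Final answer: 1.6410 cm^2


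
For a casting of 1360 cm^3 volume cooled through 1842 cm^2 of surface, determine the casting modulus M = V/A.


Formula: Casting Modulus M = V / A
M = 1360 cm^3 / 1842 cm^2 = 0.7383 cm

Final answer: 0.7383 cm


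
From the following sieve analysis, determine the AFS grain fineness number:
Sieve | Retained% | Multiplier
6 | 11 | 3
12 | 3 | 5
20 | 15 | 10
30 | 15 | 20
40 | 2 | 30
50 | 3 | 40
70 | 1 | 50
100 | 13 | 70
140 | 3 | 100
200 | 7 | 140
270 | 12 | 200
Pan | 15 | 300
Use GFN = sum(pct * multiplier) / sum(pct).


Formula: GFN = sum(pct * multiplier) / sum(pct)
sum(pct * multiplier) = 9818
sum(pct) = 100
GFN = 9818 / 100 = 98.18


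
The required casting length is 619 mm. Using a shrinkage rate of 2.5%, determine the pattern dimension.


Formula: L_pattern = L_casting * (1 + shrinkage_rate/100)
Shrinkage factor = 1 + 2.5/100 = 1.025
L_pattern = 619 mm * 1.025 = 634.4750 mm

Final answer: 634.4750 mm


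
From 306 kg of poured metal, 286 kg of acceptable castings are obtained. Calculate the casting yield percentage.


Formula: Casting Yield = (W_good / W_total) * 100
Yield = (286 kg / 306 kg) * 100 = 93.4641%

Answer: 93.4641%


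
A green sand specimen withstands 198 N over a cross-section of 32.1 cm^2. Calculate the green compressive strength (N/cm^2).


Formula: Compressive Strength = Force / Area
Strength = 198 N / 32.1 cm^2 = 6.1682 N/cm^2


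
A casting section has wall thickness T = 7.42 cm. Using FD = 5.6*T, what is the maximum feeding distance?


Formula: FD = 5.6 * T  (riser feeding-distance rule)
FD = 5.6 * 7.42 cm = 41.5520 cm

41.5520 cm


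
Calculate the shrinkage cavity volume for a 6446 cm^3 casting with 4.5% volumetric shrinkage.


Formula: V_shrink = V_casting * shrinkage_pct / 100
V_shrink = 6446 cm^3 * 4.5 / 100 = 290.0700 cm^3

Final answer: 290.0700 cm^3


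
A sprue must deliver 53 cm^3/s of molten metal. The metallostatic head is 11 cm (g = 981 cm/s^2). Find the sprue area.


Formula: v = sqrt(2*g*h), A = Q/v
Velocity: v = sqrt(2 * 981 * 11) = sqrt(21582) = 146.9081 cm/s
Sprue area: A = Q / v = 53 / 146.9081 = 0.3608 cm^2


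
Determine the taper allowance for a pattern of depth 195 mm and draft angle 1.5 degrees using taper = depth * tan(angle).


Formula: taper = depth * tan(draft_angle)
tan(1.5 deg) = 0.0261859
taper = 195 mm * 0.0261859 = 5.1063 mm

Final answer: 5.1063 mm


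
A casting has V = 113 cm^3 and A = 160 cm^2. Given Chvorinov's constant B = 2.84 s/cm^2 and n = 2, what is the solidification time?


Formula: t_s = B * (V/A)^n  (Chvorinov's rule, n=2)
Modulus M = V/A = 113/160 = 0.706250 cm
M^2 = 0.706250^2 = 0.498789 cm^2
t_s = 2.84 * 0.498789 = 1.4166 s

1.4166 s


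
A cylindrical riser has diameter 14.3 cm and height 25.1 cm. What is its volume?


Formula: V = pi * (D/2)^2 * H  (cylinder volume)
Radius = D/2 = 14.3/2 = 7.15 cm
V = pi * 7.15^2 * 25.1 = 4031.2124 cm^3


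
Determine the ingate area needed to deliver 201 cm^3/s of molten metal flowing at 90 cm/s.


Formula: A_ingate = Q / v  (continuity equation)
A = 201 cm^3/s / 90 cm/s = 2.2333 cm^2

Final answer: 2.2333 cm^2


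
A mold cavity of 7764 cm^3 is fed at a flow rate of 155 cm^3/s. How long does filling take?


Formula: t_fill = V_mold / Q_flow
t = 7764 cm^3 / 155 cm^3/s = 50.0903 s

Answer: 50.0903 s


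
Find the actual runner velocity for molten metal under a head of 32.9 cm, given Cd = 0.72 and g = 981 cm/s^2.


Formula: v = Cd * sqrt(2 * g * h)  (Torricelli with discharge coefficient)
2*g*h = 2 * 981 * 32.9 = 64549.8 cm^2/s^2
sqrt(64549.8) = 254.06653 cm/s
v = 0.72 * 254.06653 = 182.9279 cm/s


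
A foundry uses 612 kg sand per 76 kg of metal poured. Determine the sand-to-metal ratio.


Formula: Sand-to-Metal Ratio = W_sand / W_metal
Ratio = 612 kg / 76 kg = 8.0526


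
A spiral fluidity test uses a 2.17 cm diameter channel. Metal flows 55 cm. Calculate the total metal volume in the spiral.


Formula: V = pi * (d/2)^2 * L  (cylinder volume)
Radius = 2.17/2 = 1.085 cm
V = pi * 1.085^2 * 55 = 203.4099 cm^3

Final answer: 203.4099 cm^3


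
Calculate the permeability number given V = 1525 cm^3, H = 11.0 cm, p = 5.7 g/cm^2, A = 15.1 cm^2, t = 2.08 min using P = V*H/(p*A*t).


Formula: Permeability Number P = (V * H) / (p * A * t)
Numerator: V * H = 1525 * 11.0 = 16775.0
Denominator: p * A * t = 5.7 * 15.1 * 2.08 = 179.0256
P = 16775.0 / 179.0256 = 93.7017


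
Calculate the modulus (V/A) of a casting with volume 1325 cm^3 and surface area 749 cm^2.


Formula: Casting Modulus M = V / A
M = 1325 cm^3 / 749 cm^2 = 1.7690 cm


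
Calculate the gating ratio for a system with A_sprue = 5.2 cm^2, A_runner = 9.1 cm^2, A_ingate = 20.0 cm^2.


Sprue:Runner:Ingate = 1 : 9.1/5.2 : 20.0/5.2 = 1:1.75:3.85

Answer: 1:1.75:3.85


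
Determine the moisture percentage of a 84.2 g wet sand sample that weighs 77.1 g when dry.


Formula: MC = (W_wet - W_dry) / W_wet * 100
Water mass = 84.2 - 77.1 = 7.1 g
MC = 7.1 / 84.2 * 100 = 8.4323%

Final answer: 8.4323%


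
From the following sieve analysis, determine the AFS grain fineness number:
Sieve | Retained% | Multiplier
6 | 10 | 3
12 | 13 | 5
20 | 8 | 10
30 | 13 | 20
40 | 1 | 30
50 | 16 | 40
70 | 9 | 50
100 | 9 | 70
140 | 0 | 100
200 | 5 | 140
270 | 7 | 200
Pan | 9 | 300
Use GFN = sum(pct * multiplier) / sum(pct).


Formula: GFN = sum(pct * multiplier) / sum(pct)
sum(pct * multiplier) = 6985
sum(pct) = 100
GFN = 6985 / 100 = 69.85

Final answer: 69.85


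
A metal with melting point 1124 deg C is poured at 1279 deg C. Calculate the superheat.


Formula: Superheat = T_pour - T_melt
Superheat = 1279 - 1124 = 155 deg C

155 deg C


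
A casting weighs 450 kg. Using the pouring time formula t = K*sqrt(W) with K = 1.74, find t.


Formula: t = K * sqrt(W)
sqrt(W) = sqrt(450) = 21.21320
t = 1.74 * 21.21320 = 36.9110 s

Answer: 36.9110 s


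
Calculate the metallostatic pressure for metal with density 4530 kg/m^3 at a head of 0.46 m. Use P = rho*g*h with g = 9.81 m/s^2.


Formula: P = rho * g * h
rho * g = 4530 * 9.81 = 44439.3 N/m^3
P = 44439.3 * 0.46 = 20442.0780 Pa

Final answer: 20442.0780 Pa


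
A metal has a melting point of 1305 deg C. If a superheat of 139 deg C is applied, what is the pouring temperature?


Formula: T_pour = T_melt + Superheat
T_pour = 1305 + 139 = 1444 deg C

Final answer: 1444 deg C


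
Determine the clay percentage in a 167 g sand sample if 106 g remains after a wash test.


Formula: Clay% = (W_total - W_washed) / W_total * 100
Clay mass = 167 - 106 = 61 g
Clay% = 61 / 167 * 100 = 36.5269%

Answer: 36.5269%


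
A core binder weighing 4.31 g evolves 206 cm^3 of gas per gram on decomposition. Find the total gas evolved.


Formula: V_gas = W_binder * gas_evolution_rate
V = 4.31 g * 206 cm^3/g = 887.8600 cm^3


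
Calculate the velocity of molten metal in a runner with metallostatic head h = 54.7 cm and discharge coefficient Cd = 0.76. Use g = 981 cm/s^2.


Formula: v = Cd * sqrt(2 * g * h)  (Torricelli with discharge coefficient)
2*g*h = 2 * 981 * 54.7 = 107321.4 cm^2/s^2
sqrt(107321.4) = 327.59945 cm/s
v = 0.76 * 327.59945 = 248.9756 cm/s

248.9756 cm/s


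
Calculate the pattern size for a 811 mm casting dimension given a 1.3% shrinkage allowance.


Formula: L_pattern = L_casting * (1 + shrinkage_rate/100)
Shrinkage factor = 1 + 1.3/100 = 1.013
L_pattern = 811 mm * 1.013 = 821.5430 mm


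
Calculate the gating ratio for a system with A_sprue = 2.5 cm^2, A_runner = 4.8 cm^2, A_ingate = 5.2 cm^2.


Sprue:Runner:Ingate = 1 : 4.8/2.5 : 5.2/2.5 = 1:1.92:2.08

Final answer: 1:1.92:2.08


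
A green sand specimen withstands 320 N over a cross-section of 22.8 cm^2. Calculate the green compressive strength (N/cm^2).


Formula: Compressive Strength = Force / Area
Strength = 320 N / 22.8 cm^2 = 14.0351 N/cm^2

Final answer: 14.0351 N/cm^2


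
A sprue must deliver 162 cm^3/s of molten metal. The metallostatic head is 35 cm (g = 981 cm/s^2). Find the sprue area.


Formula: v = sqrt(2*g*h), A = Q/v
Velocity: v = sqrt(2 * 981 * 35) = sqrt(68670) = 262.0496 cm/s
Sprue area: A = Q / v = 162 / 262.0496 = 0.6182 cm^2

Final answer: 0.6182 cm^2


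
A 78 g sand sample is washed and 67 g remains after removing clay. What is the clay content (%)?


Formula: Clay% = (W_total - W_washed) / W_total * 100
Clay mass = 78 - 67 = 11 g
Clay% = 11 / 78 * 100 = 14.1026%


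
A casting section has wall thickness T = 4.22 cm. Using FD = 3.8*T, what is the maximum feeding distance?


Formula: FD = 3.8 * T  (riser feeding-distance rule)
FD = 3.8 * 4.22 cm = 16.0360 cm

16.0360 cm


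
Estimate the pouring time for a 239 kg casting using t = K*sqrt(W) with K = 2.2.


Formula: t = K * sqrt(W)
sqrt(W) = sqrt(239) = 15.45962
t = 2.2 * 15.45962 = 34.0112 s

34.0112 s


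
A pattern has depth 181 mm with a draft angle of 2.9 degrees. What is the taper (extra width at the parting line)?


Formula: taper = depth * tan(draft_angle)
tan(2.9 deg) = 0.0506578
taper = 181 mm * 0.0506578 = 9.1691 mm


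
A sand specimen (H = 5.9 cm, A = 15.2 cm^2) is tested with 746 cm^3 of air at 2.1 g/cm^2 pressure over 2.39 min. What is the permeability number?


Formula: Permeability Number P = (V * H) / (p * A * t)
Numerator: V * H = 746 * 5.9 = 4401.4
Denominator: p * A * t = 2.1 * 15.2 * 2.39 = 76.2888
P = 4401.4 / 76.2888 = 57.6939

Answer: 57.6939


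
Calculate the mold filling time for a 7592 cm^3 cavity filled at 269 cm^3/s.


Formula: t_fill = V_mold / Q_flow
t = 7592 cm^3 / 269 cm^3/s = 28.2230 s

Final answer: 28.2230 s


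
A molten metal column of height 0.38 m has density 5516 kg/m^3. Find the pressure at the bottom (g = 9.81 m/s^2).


Formula: P = rho * g * h
rho * g = 5516 * 9.81 = 54111.96 N/m^3
P = 54111.96 * 0.38 = 20562.5448 Pa


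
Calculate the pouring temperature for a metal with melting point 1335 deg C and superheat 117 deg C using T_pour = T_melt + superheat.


Formula: T_pour = T_melt + Superheat
T_pour = 1335 + 117 = 1452 deg C


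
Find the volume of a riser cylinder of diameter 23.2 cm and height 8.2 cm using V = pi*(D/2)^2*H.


Formula: V = pi * (D/2)^2 * H  (cylinder volume)
Radius = D/2 = 23.2/2 = 11.6 cm
V = pi * 11.6^2 * 8.2 = 3466.4082 cm^3

Answer: 3466.4082 cm^3


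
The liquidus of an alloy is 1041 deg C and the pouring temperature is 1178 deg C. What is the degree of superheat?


Formula: Superheat = T_pour - T_melt
Superheat = 1178 - 1041 = 137 deg C

Answer: 137 deg C


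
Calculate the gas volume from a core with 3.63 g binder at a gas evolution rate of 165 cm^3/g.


Formula: V_gas = W_binder * gas_evolution_rate
V = 3.63 g * 165 cm^3/g = 598.9500 cm^3

Final answer: 598.9500 cm^3


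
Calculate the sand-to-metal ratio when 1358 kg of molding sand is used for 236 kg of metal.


Formula: Sand-to-Metal Ratio = W_sand / W_metal
Ratio = 1358 kg / 236 kg = 5.7542


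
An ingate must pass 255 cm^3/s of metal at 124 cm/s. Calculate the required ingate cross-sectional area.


Formula: A_ingate = Q / v  (continuity equation)
A = 255 cm^3/s / 124 cm/s = 2.0565 cm^2

Answer: 2.0565 cm^2


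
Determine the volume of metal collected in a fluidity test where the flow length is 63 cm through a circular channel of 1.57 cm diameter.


Formula: V = pi * (d/2)^2 * L  (cylinder volume)
Radius = 1.57/2 = 0.785 cm
V = pi * 0.785^2 * 63 = 121.9635 cm^3


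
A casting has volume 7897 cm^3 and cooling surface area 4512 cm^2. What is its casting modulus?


Formula: Casting Modulus M = V / A
M = 7897 cm^3 / 4512 cm^2 = 1.7502 cm

1.7502 cm


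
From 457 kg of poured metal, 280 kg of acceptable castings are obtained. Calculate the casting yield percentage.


Formula: Casting Yield = (W_good / W_total) * 100
Yield = (280 kg / 457 kg) * 100 = 61.2691%


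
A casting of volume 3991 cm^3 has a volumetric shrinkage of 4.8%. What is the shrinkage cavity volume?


Formula: V_shrink = V_casting * shrinkage_pct / 100
V_shrink = 3991 cm^3 * 4.8 / 100 = 191.5680 cm^3

191.5680 cm^3


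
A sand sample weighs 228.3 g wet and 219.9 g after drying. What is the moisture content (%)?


Formula: MC = (W_wet - W_dry) / W_wet * 100
Water mass = 228.3 - 219.9 = 8.4 g
MC = 8.4 / 228.3 * 100 = 3.6794%

Answer: 3.6794%


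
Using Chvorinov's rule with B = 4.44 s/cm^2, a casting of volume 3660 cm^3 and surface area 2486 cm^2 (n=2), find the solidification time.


Formula: t_s = B * (V/A)^n  (Chvorinov's rule, n=2)
Modulus M = V/A = 3660/2486 = 1.472245 cm
M^2 = 1.472245^2 = 2.167505 cm^2
t_s = 4.44 * 2.167505 = 9.6237 s

Final answer: 9.6237 s


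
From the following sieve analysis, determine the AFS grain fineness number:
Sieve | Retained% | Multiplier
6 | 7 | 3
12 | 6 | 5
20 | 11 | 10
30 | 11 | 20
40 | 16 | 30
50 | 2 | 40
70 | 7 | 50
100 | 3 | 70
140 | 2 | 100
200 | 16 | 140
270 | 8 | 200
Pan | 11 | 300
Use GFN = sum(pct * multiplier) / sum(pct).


Formula: GFN = sum(pct * multiplier) / sum(pct)
sum(pct * multiplier) = 8841
sum(pct) = 100
GFN = 8841 / 100 = 88.41


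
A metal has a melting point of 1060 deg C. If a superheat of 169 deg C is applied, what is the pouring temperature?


Formula: T_pour = T_melt + Superheat
T_pour = 1060 + 169 = 1229 deg C


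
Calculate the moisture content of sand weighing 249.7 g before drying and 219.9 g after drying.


Formula: MC = (W_wet - W_dry) / W_wet * 100
Water mass = 249.7 - 219.9 = 29.8 g
MC = 29.8 / 249.7 * 100 = 11.9343%

Final answer: 11.9343%


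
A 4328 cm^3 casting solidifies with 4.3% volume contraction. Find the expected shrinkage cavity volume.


Formula: V_shrink = V_casting * shrinkage_pct / 100
V_shrink = 4328 cm^3 * 4.3 / 100 = 186.1040 cm^3

186.1040 cm^3


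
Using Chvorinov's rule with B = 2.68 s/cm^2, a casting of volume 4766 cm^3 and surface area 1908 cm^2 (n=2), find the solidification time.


Formula: t_s = B * (V/A)^n  (Chvorinov's rule, n=2)
Modulus M = V/A = 4766/1908 = 2.497904 cm
M^2 = 2.497904^2 = 6.239524 cm^2
t_s = 2.68 * 6.239524 = 16.7219 s

Final answer: 16.7219 s


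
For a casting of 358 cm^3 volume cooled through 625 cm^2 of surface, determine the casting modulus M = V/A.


Formula: Casting Modulus M = V / A
M = 358 cm^3 / 625 cm^2 = 0.5728 cm

Final answer: 0.5728 cm


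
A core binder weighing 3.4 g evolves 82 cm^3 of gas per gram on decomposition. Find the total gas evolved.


Formula: V_gas = W_binder * gas_evolution_rate
V = 3.4 g * 82 cm^3/g = 278.8000 cm^3

Answer: 278.8000 cm^3


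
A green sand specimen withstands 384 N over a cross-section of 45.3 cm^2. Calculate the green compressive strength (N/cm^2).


Formula: Compressive Strength = Force / Area
Strength = 384 N / 45.3 cm^2 = 8.4768 N/cm^2

8.4768 N/cm^2


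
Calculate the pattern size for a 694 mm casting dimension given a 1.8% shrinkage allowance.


Formula: L_pattern = L_casting * (1 + shrinkage_rate/100)
Shrinkage factor = 1 + 1.8/100 = 1.018
L_pattern = 694 mm * 1.018 = 706.4920 mm


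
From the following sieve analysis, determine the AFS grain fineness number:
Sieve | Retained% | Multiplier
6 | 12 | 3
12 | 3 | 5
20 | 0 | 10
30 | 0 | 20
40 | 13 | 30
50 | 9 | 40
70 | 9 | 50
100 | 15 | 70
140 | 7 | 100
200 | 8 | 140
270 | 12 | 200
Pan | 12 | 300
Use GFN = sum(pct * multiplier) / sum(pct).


Formula: GFN = sum(pct * multiplier) / sum(pct)
sum(pct * multiplier) = 10121
sum(pct) = 100
GFN = 10121 / 100 = 101.21

101.21


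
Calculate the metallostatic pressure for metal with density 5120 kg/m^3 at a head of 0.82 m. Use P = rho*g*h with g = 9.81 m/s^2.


Formula: P = rho * g * h
rho * g = 5120 * 9.81 = 50227.2 N/m^3
P = 50227.2 * 0.82 = 41186.3040 Pa


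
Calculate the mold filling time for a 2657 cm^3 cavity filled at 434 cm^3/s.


Formula: t_fill = V_mold / Q_flow
t = 2657 cm^3 / 434 cm^3/s = 6.1221 s

Answer: 6.1221 s


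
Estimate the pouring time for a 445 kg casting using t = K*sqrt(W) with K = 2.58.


Formula: t = K * sqrt(W)
sqrt(W) = sqrt(445) = 21.09502
t = 2.58 * 21.09502 = 54.4252 s


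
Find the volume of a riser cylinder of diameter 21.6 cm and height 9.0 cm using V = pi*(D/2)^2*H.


Formula: V = pi * (D/2)^2 * H  (cylinder volume)
Radius = D/2 = 21.6/2 = 10.8 cm
V = pi * 10.8^2 * 9.0 = 3297.9183 cm^3

Final answer: 3297.9183 cm^3


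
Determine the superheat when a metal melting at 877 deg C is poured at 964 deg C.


Formula: Superheat = T_pour - T_melt
Superheat = 964 - 877 = 87 deg C


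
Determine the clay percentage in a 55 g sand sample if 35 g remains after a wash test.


Formula: Clay% = (W_total - W_washed) / W_total * 100
Clay mass = 55 - 35 = 20 g
Clay% = 20 / 55 * 100 = 36.3636%

36.3636%


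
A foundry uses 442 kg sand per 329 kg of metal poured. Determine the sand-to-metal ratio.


Formula: Sand-to-Metal Ratio = W_sand / W_metal
Ratio = 442 kg / 329 kg = 1.3435


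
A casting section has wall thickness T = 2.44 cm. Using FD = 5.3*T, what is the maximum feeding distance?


Formula: FD = 5.3 * T  (riser feeding-distance rule)
FD = 5.3 * 2.44 cm = 12.9320 cm

12.9320 cm


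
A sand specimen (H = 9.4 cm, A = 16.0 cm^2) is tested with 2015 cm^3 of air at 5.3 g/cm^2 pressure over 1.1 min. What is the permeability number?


Formula: Permeability Number P = (V * H) / (p * A * t)
Numerator: V * H = 2015 * 9.4 = 18941.0
Denominator: p * A * t = 5.3 * 16.0 * 1.1 = 93.28
P = 18941.0 / 93.28 = 203.0553

Final answer: 203.0553


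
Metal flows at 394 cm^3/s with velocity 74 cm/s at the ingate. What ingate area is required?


Formula: A_ingate = Q / v  (continuity equation)
A = 394 cm^3/s / 74 cm/s = 5.3243 cm^2

Answer: 5.3243 cm^2


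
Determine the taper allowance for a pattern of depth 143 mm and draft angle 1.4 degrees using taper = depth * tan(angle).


Formula: taper = depth * tan(draft_angle)
tan(1.4 deg) = 0.0244395
taper = 143 mm * 0.0244395 = 3.4948 mm

Answer: 3.4948 mm


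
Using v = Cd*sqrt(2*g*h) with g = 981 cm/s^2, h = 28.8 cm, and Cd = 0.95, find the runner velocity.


Formula: v = Cd * sqrt(2 * g * h)  (Torricelli with discharge coefficient)
2*g*h = 2 * 981 * 28.8 = 56505.6 cm^2/s^2
sqrt(56505.6) = 237.70907 cm/s
v = 0.95 * 237.70907 = 225.8236 cm/s

Answer: 225.8236 cm/s


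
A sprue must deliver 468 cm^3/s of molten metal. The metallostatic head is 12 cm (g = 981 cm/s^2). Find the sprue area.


Formula: v = sqrt(2*g*h), A = Q/v
Velocity: v = sqrt(2 * 981 * 12) = sqrt(23544) = 153.4405 cm/s
Sprue area: A = Q / v = 468 / 153.4405 = 3.0500 cm^2

3.0500 cm^2


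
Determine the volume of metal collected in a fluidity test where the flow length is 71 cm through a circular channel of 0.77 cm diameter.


Formula: V = pi * (d/2)^2 * L  (cylinder volume)
Radius = 0.77/2 = 0.385 cm
V = pi * 0.385^2 * 71 = 33.0620 cm^3

33.0620 cm^3


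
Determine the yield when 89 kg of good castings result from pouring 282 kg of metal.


Formula: Casting Yield = (W_good / W_total) * 100
Yield = (89 kg / 282 kg) * 100 = 31.5603%

31.5603%


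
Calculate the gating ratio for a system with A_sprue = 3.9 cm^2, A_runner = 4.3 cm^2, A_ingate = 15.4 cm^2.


Sprue:Runner:Ingate = 1 : 4.3/3.9 : 15.4/3.9 = 1:1.10:3.95

Final answer: 1:1.10:3.95


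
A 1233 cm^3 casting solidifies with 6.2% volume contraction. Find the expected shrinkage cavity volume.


Formula: V_shrink = V_casting * shrinkage_pct / 100
V_shrink = 1233 cm^3 * 6.2 / 100 = 76.4460 cm^3

Final answer: 76.4460 cm^3
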